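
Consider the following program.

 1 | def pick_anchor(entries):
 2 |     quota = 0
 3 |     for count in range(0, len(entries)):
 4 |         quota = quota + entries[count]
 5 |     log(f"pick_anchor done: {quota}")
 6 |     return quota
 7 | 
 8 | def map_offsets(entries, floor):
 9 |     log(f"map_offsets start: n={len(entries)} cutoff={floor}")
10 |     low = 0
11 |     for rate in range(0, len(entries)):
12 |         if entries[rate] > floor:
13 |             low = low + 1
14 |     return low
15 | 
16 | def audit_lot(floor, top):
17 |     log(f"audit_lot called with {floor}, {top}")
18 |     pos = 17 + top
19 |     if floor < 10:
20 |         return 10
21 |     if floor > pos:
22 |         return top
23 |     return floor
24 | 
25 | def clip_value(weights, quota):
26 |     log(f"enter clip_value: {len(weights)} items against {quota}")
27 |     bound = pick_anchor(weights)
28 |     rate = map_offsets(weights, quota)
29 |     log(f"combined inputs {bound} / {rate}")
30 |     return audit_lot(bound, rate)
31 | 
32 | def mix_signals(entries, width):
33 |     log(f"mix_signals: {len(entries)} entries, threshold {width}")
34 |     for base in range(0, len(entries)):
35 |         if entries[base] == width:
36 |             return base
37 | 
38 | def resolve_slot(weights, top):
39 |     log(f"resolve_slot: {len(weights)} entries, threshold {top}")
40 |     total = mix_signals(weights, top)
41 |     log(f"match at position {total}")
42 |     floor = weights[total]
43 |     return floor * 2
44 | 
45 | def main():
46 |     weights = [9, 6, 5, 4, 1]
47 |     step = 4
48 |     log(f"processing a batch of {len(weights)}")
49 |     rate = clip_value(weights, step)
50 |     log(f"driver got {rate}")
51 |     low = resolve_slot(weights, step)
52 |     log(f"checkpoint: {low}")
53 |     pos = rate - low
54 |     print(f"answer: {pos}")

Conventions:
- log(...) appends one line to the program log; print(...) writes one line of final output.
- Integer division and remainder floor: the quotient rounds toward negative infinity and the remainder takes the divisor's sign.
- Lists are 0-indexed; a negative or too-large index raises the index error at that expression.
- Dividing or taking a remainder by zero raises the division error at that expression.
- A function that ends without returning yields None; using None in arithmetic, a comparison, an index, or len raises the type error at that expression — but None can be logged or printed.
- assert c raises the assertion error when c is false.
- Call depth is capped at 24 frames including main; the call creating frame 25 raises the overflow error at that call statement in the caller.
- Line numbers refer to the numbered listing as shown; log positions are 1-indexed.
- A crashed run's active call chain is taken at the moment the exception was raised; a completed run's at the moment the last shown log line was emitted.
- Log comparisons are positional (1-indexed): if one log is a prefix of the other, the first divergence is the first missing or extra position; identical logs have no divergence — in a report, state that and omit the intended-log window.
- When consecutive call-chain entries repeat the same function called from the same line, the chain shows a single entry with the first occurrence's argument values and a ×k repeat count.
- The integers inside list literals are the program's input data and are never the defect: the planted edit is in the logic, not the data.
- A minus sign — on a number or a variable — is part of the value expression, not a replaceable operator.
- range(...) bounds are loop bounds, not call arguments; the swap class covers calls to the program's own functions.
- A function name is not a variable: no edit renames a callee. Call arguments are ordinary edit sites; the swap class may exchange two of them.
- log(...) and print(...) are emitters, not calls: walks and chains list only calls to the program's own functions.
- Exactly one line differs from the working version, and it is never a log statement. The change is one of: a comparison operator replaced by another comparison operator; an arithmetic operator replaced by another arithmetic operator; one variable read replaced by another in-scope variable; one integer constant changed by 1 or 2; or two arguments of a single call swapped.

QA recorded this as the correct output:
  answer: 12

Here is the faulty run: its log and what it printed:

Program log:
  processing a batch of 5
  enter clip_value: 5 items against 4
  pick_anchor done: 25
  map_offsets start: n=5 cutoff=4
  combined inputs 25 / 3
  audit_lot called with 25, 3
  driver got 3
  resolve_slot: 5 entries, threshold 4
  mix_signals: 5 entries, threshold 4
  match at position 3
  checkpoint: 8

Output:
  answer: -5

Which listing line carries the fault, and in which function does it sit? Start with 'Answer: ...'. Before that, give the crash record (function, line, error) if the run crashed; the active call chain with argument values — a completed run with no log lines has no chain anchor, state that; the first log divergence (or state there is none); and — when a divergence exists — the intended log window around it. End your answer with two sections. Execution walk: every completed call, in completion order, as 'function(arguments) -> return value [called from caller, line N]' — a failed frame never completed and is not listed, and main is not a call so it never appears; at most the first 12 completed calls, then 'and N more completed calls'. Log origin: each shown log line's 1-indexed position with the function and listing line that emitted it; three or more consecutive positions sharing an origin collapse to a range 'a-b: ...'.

Answer: the defect is in audit_lot at line 22.
Key fact: Everything matches until log position 7, which reads 'driver got 3' in place of 'driver got 20'.
Call chain: main.
First divergence: position 7 — the shown line 'driver got 3' should read 'driver got 20'.
Intended log window:
  5: combined inputs 25 / 3
  6: audit_lot called with 25, 3
  7: driver got 20
  8: resolve_slot: 5 entries, threshold 4
Execution walk:
  pick_anchor([9, 6, 5, 4, 1]) -> 25  [called from clip_value, line 27]
  map_offsets([9, 6, 5, 4, 1], 4) -> 3  [called from clip_value, line 28]
  audit_lot(25, 3) -> 3  [called from clip_value, line 30]
  clip_value([9, 6, 5, 4, 1], 4) -> 3  [called from main, line 49]
  mix_signals([9, 6, 5, 4, 1], 4) -> 3  [called from resolve_slot, line 40]
  resolve_slot([9, 6, 5, 4, 1], 4) -> 8  [called from main, line 51]
Log origin:
  1: emitted by main (line 48)
  2: emitted by clip_value (line 26)
  3: emitted by pick_anchor (line 5)
  4: emitted by map_offsets (line 9)
  5: emitted by clip_value (line 29)
  6: emitted by audit_lot (line 17)
  7: emitted by main (line 50)
  8: emitted by resolve_slot (line 39)
  9: emitted by mix_signals (line 33)
  10: emitted by resolve_slot (line 41)
  11: emitted by main (line 52)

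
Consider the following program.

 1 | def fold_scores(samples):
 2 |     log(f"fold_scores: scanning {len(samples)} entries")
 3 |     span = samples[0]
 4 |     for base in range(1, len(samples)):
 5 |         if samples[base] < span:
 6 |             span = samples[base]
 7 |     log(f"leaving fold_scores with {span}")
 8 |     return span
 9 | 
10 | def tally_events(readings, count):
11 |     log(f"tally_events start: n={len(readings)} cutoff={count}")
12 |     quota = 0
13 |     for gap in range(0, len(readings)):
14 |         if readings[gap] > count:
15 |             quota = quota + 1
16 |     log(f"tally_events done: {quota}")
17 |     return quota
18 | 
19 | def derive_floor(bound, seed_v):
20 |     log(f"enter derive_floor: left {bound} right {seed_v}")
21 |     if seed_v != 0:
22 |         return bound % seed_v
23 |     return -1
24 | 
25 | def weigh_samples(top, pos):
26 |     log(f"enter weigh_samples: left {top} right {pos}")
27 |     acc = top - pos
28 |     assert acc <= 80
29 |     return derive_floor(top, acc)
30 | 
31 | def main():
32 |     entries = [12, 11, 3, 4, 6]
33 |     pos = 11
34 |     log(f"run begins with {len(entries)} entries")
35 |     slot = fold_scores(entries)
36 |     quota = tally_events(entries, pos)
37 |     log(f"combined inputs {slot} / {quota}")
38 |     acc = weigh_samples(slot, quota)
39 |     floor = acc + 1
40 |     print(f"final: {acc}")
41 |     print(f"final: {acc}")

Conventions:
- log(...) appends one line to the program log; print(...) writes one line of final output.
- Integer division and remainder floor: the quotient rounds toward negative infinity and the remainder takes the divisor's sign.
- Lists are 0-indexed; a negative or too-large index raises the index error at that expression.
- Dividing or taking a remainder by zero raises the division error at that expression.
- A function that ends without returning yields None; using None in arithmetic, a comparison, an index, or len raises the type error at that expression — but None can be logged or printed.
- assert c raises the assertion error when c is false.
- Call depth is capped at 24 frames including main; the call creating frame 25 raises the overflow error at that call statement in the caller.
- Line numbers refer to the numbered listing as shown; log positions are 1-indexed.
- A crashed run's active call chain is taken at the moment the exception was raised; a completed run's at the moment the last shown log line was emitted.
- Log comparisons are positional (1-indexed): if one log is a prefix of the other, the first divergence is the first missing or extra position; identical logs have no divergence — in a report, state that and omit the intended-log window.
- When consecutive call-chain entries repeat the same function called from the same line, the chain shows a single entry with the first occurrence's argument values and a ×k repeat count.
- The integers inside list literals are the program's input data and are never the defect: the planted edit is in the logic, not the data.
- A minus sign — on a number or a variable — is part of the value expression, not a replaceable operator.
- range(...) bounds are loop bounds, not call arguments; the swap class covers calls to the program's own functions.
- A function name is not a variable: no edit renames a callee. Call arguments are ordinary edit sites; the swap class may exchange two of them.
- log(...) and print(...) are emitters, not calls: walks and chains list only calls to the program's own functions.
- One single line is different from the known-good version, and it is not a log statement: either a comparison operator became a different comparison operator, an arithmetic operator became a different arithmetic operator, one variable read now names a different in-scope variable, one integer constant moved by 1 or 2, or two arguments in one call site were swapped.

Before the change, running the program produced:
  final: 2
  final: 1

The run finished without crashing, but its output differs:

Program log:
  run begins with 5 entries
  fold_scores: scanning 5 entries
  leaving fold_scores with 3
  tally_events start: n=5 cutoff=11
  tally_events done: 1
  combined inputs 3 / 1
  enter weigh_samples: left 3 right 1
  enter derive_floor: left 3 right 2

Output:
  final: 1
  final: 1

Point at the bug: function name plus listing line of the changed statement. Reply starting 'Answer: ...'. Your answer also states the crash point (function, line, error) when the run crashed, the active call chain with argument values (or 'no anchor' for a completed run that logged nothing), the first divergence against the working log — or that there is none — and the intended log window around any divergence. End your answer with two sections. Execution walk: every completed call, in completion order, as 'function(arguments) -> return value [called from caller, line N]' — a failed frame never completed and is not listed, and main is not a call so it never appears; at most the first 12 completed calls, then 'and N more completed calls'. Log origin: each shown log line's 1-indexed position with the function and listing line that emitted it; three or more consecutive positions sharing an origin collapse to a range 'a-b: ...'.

Answer: the defect is in main at line 40.
Key fact: Nothing in the log betrays the bug — only the output does.
Call chain: main -> weigh_samples(3, 1) (called at line 38) -> derive_floor(3, 2) (called at line 29).
First divergence: none — the logs agree in full.
Execution walk:
  fold_scores([12, 11, 3, 4, 6]) -> 3  [called from main, line 35]
  tally_events([12, 11, 3, 4, 6], 11) -> 1  [called from main, line 36]
  derive_floor(3, 2) -> 1  [called from weigh_samples, line 29]
  weigh_samples(3, 1) -> 1  [called from main, line 38]
Log origins:
  1: emitted by main (line 34)
  2: emitted by fold_scores (line 2)
  3: emitted by fold_scores (line 7)
  4: emitted by tally_events (line 11)
  5: emitted by tally_events (line 16)
  6: emitted by main (line 37)
  7: emitted by weigh_samples (line 26)
  8: emitted by derive_floor (line 20)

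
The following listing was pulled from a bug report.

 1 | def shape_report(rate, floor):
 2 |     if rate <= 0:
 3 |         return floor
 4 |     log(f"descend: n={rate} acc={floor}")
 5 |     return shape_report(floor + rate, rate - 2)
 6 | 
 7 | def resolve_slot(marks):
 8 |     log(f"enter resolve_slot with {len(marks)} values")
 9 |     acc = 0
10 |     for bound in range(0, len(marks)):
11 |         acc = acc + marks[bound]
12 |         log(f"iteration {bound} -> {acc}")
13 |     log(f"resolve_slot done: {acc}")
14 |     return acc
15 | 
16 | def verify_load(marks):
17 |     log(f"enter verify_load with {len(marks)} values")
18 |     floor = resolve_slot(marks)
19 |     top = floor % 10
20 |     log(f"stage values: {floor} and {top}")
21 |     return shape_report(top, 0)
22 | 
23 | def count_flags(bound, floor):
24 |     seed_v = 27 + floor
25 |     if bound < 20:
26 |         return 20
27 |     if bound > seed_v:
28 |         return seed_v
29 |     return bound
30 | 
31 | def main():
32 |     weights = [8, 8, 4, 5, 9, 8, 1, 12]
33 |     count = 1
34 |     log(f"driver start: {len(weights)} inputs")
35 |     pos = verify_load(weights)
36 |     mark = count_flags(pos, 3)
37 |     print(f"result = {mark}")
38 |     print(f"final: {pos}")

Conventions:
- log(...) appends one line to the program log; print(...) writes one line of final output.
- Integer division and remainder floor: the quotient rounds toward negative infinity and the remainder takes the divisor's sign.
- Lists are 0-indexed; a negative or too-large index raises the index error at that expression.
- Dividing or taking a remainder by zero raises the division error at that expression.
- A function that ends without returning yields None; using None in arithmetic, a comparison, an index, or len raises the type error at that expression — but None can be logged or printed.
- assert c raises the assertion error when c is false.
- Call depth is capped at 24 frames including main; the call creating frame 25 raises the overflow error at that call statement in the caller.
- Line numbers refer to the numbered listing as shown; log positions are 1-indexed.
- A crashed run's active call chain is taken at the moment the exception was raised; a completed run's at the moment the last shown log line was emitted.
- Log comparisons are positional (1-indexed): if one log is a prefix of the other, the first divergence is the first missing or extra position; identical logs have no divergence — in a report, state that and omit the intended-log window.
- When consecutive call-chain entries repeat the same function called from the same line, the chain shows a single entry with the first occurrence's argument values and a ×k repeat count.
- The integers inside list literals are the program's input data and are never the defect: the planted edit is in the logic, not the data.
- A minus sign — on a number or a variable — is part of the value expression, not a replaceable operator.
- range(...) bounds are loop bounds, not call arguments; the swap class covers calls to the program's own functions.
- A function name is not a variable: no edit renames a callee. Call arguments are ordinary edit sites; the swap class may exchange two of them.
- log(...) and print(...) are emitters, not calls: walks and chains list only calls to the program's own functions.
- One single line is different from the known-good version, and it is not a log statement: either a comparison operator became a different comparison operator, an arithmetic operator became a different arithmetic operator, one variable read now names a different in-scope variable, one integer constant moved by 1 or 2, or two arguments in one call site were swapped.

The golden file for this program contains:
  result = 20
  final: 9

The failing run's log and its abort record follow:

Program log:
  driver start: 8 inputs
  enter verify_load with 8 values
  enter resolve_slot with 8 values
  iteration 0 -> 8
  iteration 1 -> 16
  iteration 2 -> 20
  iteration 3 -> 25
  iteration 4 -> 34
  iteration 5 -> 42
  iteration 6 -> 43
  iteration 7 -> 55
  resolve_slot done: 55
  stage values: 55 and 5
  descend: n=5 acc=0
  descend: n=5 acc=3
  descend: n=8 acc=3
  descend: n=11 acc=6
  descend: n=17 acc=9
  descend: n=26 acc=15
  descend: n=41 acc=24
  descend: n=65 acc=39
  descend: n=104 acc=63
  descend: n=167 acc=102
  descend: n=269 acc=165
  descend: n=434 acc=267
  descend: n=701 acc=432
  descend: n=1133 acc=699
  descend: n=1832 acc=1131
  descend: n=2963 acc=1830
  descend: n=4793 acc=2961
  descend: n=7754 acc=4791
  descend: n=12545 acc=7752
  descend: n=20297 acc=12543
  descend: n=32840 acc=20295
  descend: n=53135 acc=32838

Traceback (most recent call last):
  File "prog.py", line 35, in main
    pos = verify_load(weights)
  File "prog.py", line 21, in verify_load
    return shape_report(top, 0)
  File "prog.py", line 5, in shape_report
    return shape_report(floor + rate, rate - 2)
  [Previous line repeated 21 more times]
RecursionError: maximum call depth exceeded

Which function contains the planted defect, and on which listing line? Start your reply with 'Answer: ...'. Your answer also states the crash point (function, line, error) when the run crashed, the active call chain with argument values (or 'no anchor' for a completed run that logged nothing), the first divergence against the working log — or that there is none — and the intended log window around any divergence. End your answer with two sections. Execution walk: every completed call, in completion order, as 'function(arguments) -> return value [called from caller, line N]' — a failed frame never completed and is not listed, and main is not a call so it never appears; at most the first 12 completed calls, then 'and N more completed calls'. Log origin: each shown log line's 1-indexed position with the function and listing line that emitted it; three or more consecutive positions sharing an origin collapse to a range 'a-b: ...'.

Answer: the defect is in shape_report at line 5.
Key fact: Log line 15 is where behavior first shows: 'descend: n=5 acc=3' appears instead of 'descend: n=3 acc=5'.
Crash: shape_report, line 5, RecursionError.
Call chain: main -> verify_load([8, 8, 4, 5, 9, 8, 1, 12]) (called at line 35) -> shape_report(5, 0) (called at line 21) -> shape_report(5, 3) (called at line 5) ×21.
First divergence: at position 15 the run shows 'descend: n=5 acc=3' where the working version logs 'descend: n=3 acc=5'.
Intended log window:
  13: stage values: 55 and 5
  14: descend: n=5 acc=0
  15: descend: n=3 acc=5
  16: descend: n=1 acc=8
Execution walk:
  resolve_slot([8, 8, 4, 5, 9, 8, 1, 12]) -> 55  [called from verify_load, line 18]
Log origins:
  1: logged in main at line 34
  2: logged in verify_load at line 17
  3: logged in resolve_slot at line 8
  4-11: logged in resolve_slot at line 12
  12: logged in resolve_slot at line 13
  13: logged in verify_load at line 20
  14-35: logged in shape_report at line 4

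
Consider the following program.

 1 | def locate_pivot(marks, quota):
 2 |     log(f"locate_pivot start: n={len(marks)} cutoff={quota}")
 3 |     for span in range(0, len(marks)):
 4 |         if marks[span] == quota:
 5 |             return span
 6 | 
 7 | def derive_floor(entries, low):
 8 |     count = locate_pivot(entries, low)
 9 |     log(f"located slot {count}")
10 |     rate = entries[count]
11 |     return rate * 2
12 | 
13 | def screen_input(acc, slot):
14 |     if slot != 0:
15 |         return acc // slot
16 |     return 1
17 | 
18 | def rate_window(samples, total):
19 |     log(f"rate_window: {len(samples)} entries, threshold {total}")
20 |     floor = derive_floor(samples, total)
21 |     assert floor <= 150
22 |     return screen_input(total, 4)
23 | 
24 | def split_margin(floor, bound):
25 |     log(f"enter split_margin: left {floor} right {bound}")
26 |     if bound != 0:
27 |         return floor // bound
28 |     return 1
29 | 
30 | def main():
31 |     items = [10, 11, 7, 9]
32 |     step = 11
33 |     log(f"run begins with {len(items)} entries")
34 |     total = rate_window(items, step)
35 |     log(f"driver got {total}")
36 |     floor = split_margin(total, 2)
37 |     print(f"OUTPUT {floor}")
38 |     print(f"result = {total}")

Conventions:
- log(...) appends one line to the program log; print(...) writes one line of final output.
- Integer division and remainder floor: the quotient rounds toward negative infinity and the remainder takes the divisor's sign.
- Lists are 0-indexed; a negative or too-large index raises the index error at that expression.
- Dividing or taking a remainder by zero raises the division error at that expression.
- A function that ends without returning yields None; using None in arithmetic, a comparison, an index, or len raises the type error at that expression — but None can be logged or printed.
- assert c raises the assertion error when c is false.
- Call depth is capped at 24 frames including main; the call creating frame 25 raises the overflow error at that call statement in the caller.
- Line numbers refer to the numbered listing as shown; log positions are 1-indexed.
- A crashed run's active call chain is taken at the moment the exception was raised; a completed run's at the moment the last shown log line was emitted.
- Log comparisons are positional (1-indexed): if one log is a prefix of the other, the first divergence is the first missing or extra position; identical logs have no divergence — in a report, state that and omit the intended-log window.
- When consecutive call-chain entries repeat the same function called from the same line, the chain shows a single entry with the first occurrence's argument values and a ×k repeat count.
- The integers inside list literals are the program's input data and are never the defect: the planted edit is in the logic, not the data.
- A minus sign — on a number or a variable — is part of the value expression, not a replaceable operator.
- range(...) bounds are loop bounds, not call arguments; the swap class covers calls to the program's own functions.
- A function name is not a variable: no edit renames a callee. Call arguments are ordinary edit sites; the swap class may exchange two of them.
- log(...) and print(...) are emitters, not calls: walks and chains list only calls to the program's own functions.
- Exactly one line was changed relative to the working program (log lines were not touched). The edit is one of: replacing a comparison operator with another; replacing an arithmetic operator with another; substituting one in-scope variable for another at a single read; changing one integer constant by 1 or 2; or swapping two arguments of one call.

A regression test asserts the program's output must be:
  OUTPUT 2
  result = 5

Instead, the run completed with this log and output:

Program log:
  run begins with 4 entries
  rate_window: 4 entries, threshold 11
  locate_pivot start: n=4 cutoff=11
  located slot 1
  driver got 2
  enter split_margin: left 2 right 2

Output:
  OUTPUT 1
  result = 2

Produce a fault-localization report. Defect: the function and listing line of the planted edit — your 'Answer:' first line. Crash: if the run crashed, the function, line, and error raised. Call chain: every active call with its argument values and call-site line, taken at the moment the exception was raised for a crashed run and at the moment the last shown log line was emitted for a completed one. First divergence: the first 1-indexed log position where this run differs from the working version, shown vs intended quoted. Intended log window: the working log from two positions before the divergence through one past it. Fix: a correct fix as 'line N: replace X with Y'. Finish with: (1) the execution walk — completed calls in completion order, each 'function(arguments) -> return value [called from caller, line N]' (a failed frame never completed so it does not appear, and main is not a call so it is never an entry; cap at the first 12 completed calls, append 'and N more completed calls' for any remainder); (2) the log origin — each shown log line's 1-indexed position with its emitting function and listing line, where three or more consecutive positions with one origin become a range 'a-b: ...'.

Answer: the defect is in rate_window at line 22.
The tell: The earliest visible damage is log position 5 — 'driver got 2' rather than the intended 'driver got 5'.
Call chain: main -> split_margin(2, 2) (called at line 36).
First divergence: position 5; shown 'driver got 2' vs intended 'driver got 5'.
Intended log window:
  3: locate_pivot start: n=4 cutoff=11
  4: located slot 1
  5: driver got 5
  6: enter split_margin: left 5 right 2
Execution walk:
  locate_pivot([10, 11, 7, 9], 11) -> 1  [called from derive_floor, line 8]
  derive_floor([10, 11, 7, 9], 11) -> 22  [called from rate_window, line 20]
  screen_input(11, 4) -> 2  [called from rate_window, line 22]
  rate_window([10, 11, 7, 9], 11) -> 2  [called from main, line 34]
  split_margin(2, 2) -> 1  [called from main, line 36]
Origin of each log line:
  1: from main, line 33
  2: from rate_window, line 19
  3: from locate_pivot, line 2
  4: from derive_floor, line 9
  5: from main, line 35
  6: from split_margin, line 25
A correct fix: line 22: replace `total` with `floor`.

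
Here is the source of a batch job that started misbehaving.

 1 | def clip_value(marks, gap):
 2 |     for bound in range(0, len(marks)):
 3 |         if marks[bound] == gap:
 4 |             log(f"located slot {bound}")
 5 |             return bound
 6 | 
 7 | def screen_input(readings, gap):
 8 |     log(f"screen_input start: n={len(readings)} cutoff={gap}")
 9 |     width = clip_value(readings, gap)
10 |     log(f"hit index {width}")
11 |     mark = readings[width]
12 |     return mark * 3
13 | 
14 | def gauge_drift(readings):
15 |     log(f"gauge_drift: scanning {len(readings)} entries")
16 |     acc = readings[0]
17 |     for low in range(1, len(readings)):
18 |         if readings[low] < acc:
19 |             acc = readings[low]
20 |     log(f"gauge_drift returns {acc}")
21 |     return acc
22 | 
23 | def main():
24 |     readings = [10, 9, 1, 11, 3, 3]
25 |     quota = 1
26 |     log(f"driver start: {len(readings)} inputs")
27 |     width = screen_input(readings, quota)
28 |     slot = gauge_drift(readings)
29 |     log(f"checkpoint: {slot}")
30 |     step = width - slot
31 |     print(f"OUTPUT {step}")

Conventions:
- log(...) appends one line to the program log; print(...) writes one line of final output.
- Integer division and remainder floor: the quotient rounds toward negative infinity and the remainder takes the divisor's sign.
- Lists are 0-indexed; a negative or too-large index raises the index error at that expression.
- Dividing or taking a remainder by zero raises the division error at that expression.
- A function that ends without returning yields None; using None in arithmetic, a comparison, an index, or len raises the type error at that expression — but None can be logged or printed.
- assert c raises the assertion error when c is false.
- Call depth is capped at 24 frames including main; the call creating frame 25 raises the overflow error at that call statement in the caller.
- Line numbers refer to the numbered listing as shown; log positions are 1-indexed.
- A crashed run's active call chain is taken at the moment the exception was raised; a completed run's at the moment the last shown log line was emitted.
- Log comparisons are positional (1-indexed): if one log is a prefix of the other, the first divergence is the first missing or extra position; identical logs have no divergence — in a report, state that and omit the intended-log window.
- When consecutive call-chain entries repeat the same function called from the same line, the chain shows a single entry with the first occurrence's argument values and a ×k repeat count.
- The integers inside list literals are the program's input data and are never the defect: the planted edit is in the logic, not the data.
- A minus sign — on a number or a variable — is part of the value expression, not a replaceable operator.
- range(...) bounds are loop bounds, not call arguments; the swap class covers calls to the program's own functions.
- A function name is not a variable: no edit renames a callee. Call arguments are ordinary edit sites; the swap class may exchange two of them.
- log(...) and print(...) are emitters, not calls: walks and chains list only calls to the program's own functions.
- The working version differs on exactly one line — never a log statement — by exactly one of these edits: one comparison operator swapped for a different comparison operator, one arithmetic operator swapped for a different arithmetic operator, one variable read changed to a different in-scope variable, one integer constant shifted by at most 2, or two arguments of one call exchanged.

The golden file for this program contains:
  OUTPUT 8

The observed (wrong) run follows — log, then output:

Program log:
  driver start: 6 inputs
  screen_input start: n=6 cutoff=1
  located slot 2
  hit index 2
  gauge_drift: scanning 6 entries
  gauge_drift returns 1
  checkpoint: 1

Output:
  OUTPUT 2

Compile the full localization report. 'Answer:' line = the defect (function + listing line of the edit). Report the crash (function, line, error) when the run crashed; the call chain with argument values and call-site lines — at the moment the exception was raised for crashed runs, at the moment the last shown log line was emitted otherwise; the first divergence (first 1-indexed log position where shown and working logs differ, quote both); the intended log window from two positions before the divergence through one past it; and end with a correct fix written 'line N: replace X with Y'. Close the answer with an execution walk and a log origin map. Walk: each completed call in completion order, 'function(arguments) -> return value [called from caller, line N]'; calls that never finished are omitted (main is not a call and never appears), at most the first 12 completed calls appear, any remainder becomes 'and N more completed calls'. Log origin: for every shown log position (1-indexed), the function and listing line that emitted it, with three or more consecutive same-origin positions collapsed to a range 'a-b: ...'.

Answer: the defect is in main at line 25.
Key observation: Log line 2 is where behavior first shows: 'screen_input start: n=6 cutoff=1' appears instead of 'screen_input start: n=6 cutoff=3'.
Call chain: main.
First divergence: at position 2 the run shows 'screen_input start: n=6 cutoff=1' where the working version logs 'screen_input start: n=6 cutoff=3'.
Intended log window:
  1: driver start: 6 inputs
  2: screen_input start: n=6 cutoff=3
  3: located slot 4
Execution walk:
  clip_value([10, 9, 1, 11, 3, 3], 1) -> 2  [called from screen_input, line 9]
  screen_input([10, 9, 1, 11, 3, 3], 1) -> 3  [called from main, line 27]
  gauge_drift([10, 9, 1, 11, 3, 3]) -> 1  [called from main, line 28]
Log origins:
  1: emitted by main (line 26)
  2: emitted by screen_input (line 8)
  3: emitted by clip_value (line 4)
  4: emitted by screen_input (line 10)
  5: emitted by gauge_drift (line 15)
  6: emitted by gauge_drift (line 20)
  7: emitted by main (line 29)
A correct fix: line 25: replace `1` with `3`.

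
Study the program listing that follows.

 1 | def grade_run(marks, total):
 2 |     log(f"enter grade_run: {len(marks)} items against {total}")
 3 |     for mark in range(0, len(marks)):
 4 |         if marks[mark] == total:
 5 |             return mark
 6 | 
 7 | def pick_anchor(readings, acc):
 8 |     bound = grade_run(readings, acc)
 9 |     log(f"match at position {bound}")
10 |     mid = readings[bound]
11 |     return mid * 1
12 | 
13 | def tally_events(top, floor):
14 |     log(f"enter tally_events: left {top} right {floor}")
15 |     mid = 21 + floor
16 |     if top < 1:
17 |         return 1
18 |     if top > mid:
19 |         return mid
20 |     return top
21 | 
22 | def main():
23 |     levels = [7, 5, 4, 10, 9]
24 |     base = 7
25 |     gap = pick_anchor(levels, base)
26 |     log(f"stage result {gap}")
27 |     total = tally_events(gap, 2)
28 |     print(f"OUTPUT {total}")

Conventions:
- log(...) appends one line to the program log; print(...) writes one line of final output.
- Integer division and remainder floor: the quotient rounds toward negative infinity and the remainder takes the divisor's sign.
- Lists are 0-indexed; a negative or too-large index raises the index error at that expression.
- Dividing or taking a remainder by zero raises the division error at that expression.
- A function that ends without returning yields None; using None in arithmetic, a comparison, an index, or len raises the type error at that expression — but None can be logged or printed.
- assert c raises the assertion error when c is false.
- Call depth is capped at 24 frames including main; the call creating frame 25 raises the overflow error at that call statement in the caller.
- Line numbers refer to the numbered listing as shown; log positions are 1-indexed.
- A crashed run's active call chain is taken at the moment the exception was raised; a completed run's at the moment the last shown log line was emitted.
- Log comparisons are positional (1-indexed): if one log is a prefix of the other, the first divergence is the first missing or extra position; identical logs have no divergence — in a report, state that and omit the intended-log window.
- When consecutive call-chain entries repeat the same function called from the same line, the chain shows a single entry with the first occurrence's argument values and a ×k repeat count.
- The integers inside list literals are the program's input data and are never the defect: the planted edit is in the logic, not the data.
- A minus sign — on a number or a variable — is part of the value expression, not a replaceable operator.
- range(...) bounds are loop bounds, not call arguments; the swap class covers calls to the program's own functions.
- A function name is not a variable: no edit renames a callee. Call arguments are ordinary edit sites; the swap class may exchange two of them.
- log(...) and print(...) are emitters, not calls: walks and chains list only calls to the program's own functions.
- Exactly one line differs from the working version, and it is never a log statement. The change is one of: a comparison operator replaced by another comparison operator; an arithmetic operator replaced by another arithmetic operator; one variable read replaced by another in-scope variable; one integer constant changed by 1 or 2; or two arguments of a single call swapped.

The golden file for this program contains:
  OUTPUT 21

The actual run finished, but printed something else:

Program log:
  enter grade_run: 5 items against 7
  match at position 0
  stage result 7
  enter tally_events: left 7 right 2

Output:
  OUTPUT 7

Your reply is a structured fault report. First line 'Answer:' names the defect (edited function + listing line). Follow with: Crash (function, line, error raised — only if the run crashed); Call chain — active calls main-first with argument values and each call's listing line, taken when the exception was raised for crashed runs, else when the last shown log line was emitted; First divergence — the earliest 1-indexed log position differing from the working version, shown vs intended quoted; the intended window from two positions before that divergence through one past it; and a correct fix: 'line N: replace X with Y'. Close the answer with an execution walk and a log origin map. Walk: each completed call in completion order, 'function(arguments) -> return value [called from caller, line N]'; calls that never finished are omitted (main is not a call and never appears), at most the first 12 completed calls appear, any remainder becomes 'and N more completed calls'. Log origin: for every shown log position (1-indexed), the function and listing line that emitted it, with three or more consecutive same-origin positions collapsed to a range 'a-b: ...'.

Answer: the defect is in pick_anchor at line 11.
The tell: Position 3 is the first bad log line: 'stage result 7' should read 'stage result 21'.
Call chain: main -> tally_events(7, 2) (called at line 27).
First divergence: position 3 — shown 'stage result 7', intended 'stage result 21'.
Intended log window:
  1: enter grade_run: 5 items against 7
  2: match at position 0
  3: stage result 21
  4: enter tally_events: left 21 right 2
Execution walk:
  grade_run([7, 5, 4, 10, 9], 7) -> 0  [called from pick_anchor, line 8]
  pick_anchor([7, 5, 4, 10, 9], 7) -> 7  [called from main, line 25]
  tally_events(7, 2) -> 7  [called from main, line 27]
Log line origins:
  1: logged in grade_run at line 2
  2: logged in pick_anchor at line 9
  3: logged in main at line 26
  4: logged in tally_events at line 14
A correct fix: line 11: replace `1` with `3`.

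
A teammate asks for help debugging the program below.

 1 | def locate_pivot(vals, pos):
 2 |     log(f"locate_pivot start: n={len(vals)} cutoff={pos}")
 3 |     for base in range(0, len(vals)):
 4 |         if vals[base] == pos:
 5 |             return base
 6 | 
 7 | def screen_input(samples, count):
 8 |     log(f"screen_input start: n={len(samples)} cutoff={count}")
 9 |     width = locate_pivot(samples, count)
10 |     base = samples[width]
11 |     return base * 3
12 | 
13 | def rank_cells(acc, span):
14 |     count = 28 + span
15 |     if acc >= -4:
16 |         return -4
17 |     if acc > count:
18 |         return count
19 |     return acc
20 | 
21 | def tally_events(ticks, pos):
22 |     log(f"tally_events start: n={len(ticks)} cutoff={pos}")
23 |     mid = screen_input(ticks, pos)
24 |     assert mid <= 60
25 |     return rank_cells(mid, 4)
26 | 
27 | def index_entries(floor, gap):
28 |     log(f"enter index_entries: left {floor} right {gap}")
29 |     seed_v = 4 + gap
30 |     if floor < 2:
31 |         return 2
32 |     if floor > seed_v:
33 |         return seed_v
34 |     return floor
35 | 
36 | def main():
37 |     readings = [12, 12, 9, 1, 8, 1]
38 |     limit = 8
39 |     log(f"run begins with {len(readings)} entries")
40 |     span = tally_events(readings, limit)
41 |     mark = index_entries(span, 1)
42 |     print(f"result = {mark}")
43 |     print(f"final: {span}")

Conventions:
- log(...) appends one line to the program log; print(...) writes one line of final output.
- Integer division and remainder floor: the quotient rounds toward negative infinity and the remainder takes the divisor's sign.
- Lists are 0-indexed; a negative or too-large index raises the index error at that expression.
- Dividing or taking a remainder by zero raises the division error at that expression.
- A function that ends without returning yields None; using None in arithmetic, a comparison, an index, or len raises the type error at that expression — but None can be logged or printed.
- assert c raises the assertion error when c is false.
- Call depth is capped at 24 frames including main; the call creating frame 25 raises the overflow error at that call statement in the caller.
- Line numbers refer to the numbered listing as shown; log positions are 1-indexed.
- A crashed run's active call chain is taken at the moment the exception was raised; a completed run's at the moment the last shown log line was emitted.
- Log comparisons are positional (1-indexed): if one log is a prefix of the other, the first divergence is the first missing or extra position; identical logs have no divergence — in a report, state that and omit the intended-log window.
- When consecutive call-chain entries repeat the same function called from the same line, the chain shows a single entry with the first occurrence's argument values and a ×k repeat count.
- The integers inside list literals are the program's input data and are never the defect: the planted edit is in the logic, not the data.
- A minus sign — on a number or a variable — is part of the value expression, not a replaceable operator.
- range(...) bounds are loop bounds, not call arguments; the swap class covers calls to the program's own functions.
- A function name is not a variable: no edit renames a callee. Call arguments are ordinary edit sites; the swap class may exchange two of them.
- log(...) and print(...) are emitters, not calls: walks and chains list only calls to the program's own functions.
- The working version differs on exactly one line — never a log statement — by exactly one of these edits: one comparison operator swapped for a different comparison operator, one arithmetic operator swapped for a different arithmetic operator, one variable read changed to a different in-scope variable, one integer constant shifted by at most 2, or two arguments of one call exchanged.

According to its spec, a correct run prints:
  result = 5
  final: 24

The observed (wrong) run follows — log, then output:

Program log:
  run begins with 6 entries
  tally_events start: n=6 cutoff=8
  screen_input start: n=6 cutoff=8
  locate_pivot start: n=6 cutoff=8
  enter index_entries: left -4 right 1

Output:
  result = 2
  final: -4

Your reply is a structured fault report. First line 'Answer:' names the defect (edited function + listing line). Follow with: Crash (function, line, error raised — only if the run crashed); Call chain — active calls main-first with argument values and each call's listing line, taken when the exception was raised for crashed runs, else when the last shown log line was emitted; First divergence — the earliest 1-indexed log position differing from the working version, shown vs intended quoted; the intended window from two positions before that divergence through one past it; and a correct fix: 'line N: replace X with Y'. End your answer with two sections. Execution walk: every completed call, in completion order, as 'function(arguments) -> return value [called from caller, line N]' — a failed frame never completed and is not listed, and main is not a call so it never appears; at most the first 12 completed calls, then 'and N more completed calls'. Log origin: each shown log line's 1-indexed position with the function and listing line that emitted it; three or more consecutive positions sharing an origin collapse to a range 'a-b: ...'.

Answer: the defect is in rank_cells at line 15.
Core observation: Position 5 is the first bad log line: 'enter index_entries: left -4 right 1' should read 'enter index_entries: left 24 right 1'.
Call chain: main -> index_entries(-4, 1) (called at line 41).
First divergence: at position 5 the run shows 'enter index_entries: left -4 right 1' where the working version logs 'enter index_entries: left 24 right 1'.
Intended log window:
  3: screen_input start: n=6 cutoff=8
  4: locate_pivot start: n=6 cutoff=8
  5: enter index_entries: left 24 right 1
Execution walk:
  locate_pivot([12, 12, 9, 1, 8, 1], 8) -> 4  [called from screen_input, line 9]
  screen_input([12, 12, 9, 1, 8, 1], 8) -> 24  [called from tally_events, line 23]
  rank_cells(24, 4) -> -4  [called from tally_events, line 25]
  tally_events([12, 12, 9, 1, 8, 1], 8) -> -4  [called from main, line 40]
  index_entries(-4, 1) -> 2  [called from main, line 41]
Log origin:
  1: logged in main at line 39
  2: logged in tally_events at line 22
  3: logged in screen_input at line 8
  4: logged in locate_pivot at line 2
  5: logged in index_entries at line 28
A correct fix: line 15: replace `>=` with `<`.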